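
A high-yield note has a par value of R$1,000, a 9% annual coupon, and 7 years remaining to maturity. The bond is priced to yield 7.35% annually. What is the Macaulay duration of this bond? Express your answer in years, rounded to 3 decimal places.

Periodic yield y = 0.0735. Discount each cash flow and weight by its year:
  t   CF        PV=CF/(1+0.0735)^t    t·PV
  1        90.00        83.8379        83.8379
  2        90.00        78.0977       156.1955
  3        90.00        72.7506       218.2517
  4        90.00        67.7695       271.0780
  5        90.00        63.1295       315.6474
  6        90.00        58.8072       352.8430
  7     1,090.00       663.4560     4,644.1923
  Σ                  1,087.8484     6,042.0458
Price P = Σ PV = 1,087.8484.
Macaulay duration = Σ(t·PV) / P = 6,042.0458 / 1,087.8484 = 5.55412 years.

5.554 years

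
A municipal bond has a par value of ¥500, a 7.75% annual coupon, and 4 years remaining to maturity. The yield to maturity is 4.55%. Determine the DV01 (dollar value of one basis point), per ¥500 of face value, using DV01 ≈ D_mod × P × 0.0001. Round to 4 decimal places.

¥0.1926

Periodic yield y = 0.0455.
  t   CF        PV=CF/(1+0.0455)^t    t·PV
  1        38.75        37.0636        37.0636
  2        38.75        35.4506        70.9012
  3        38.75        33.9078       101.7234
  4       538.75       450.9113     1,803.6453
  Σ                    557.3333     2,013.3335
P = 557.3333; D_Mac = 3.61244 yrs; D_mod = 3.45523 yrs.
DV01 ≈ 3.45523 × 557.3333 × 0.0001 = 0.192571.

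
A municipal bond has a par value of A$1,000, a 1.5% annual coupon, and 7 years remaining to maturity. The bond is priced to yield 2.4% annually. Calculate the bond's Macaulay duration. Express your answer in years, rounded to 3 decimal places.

6.686 years

Periodic yield y = 0.024. Discount each cash flow and weight by its year:
  t   CF        PV=CF/(1+0.024)^t    t·PV
  1        15.00        14.6484        14.6484
  2        15.00        14.3051        28.6102
  3        15.00        13.9698        41.9095
  4        15.00        13.6424        54.5697
  5        15.00        13.3227        66.6134
  6        15.00        13.0104        78.0626
  7     1,015.00       859.7384     6,018.1691
  Σ                    942.6374     6,302.5829
Price P = Σ PV = 942.6374.
Macaulay duration = Σ(t·PV) / P = 6,302.5829 / 942.6374 = 6.68612 years.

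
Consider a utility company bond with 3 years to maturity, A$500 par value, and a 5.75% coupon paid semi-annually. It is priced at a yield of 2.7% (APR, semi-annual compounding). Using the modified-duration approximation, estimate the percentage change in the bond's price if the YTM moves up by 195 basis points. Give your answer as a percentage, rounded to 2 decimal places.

Periodic yield y = 0.0135. Modified duration first:
  t   CF        PV=CF/(1+0.0135)^t    t·PV
  1       14.375        14.1835        14.1835
  2       14.375        13.9946        27.9892
  3       14.375        13.8082        41.4246
  4       14.375        13.6243        54.4970
  5       14.375        13.4428        67.2139
  6      514.375       474.6105     2,847.6629
  Σ                    543.6638     3,052.9711
P = 543.6638; D_Mac = 5.61555 half-year periods = 2.80777 yrs; D_mod = 2.80777/(1+0.0135) = 2.77037 yrs.
ΔP/P ≈ -D_mod · Δy = -2.77037 × (+0.0195) = -0.054022 = -5.4022%.

-5.40%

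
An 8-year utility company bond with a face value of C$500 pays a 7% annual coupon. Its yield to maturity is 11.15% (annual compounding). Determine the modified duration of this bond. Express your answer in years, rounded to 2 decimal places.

5.54 years

Periodic yield y = 0.1115. First find Macaulay duration:
  t   CF        PV=CF/(1+0.1115)^t    t·PV
  1        35.00        31.4890        31.4890
  2        35.00        28.3302        56.6603
  3        35.00        25.4882        76.4647
  4        35.00        22.9314        91.7255
  5        35.00        20.6310       103.1551
  6        35.00        18.5614       111.3685
  7        35.00        16.6994       116.8960
  8       535.00       229.6561     1,837.2491
  Σ                    393.7868     2,425.0082
P = 393.7868; Macaulay duration = 2,425.0082 / 393.7868 = 6.15818 years.
Modified duration = D_Mac / (1 + y) = 6.15818 / 1.1115 = 5.54042 years.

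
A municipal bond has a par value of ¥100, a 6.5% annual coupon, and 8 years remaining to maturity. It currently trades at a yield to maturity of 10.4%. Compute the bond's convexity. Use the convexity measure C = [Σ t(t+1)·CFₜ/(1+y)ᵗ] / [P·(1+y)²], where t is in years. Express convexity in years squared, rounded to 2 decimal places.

42.48

With y = 0.104:
  t   CF        PV=CF/(1+0.104)^t    t·PV        t(t+1)·PV
  1         6.50         5.8877         5.8877          11.7754
  2         6.50         5.3330        10.6661          31.9983
  3         6.50         4.8307        14.4920          57.9679
  4         6.50         4.3756        17.5024          87.5119
  5         6.50         3.9634        19.8170         118.9020
  6         6.50         3.5900        21.5402         150.7816
  7         6.50         3.2518        22.7629         182.1033
  8       106.50        48.2611       386.0886       3,474.7976
  Σ                     79.4933       498.7569       4,115.8379
P = 79.4933.
Convexity = Σ t(t+1)·PV / [P·(1+y)²] = 4,115.8379 / (79.4933 × 1.218816) = 42.48048.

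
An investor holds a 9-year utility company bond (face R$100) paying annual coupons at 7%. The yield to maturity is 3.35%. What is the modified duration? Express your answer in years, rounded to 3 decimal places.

6.997 years

Periodic yield y = 0.0335. First find Macaulay duration:
  t   CF        PV=CF/(1+0.0335)^t    t·PV
  1         7.00         6.7731         6.7731
  2         7.00         6.5536        13.1071
  3         7.00         6.3411        19.0234
  4         7.00         6.1356        24.5423
  5         7.00         5.9367        29.6835
  6         7.00         5.7443        34.4656
  7         7.00         5.5581        38.9065
  8         7.00         5.3779        43.0233
  9       107.00        79.5407       715.8664
  Σ                    127.9611       925.3914
P = 127.9611; Macaulay duration = 925.3914 / 127.9611 = 7.23182 years.
Modified duration = D_Mac / (1 + y) = 7.23182 / 1.0335 = 6.99741 years.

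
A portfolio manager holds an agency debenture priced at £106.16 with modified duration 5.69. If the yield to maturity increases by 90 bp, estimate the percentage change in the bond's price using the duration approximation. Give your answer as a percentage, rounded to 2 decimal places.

Duration approximation: ΔP/P ≈ -D_mod · Δy = -5.69 × (+0.009) = -0.051210.
As a percentage: -5.1210%.

-5.12%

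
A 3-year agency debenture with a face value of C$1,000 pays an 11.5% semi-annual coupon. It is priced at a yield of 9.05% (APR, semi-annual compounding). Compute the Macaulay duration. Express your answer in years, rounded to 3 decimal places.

Periodic yield y = 0.04525. Discount each cash flow and weight by its period:
  t   CF        PV=CF/(1+0.04525)^t    t·PV
  1        57.50        55.0108        55.0108
  2        57.50        52.6293       105.2586
  3        57.50        50.3509       151.0527
  4        57.50        48.1712       192.6847
  5        57.50        46.0858       230.4289
  6     1,057.50       810.8851     4,865.3106
  Σ                  1,063.1330     5,599.7462
Price P = Σ PV = 1,063.1330.
Macaulay duration = Σ(t·PV) / P = 5,599.7462 / 1,063.1330 = 5.26721 half-year periods.
In years: 5.26721 / 2 = 2.63361 years.

2.634 years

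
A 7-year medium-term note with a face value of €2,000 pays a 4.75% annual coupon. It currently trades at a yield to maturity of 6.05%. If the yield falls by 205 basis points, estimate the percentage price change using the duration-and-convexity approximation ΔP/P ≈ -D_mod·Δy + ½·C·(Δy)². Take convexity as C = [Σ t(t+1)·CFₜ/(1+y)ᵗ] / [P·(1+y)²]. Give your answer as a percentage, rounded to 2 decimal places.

+12.61%

With y = 0.0605:
  t   CF        PV=CF/(1+0.0605)^t    t·PV        t(t+1)·PV
  1        95.00        89.5804        89.5804         179.1608
  2        95.00        84.4700       168.9399         506.8197
  3        95.00        79.6511       238.9532         955.8128
  4        95.00        75.1071       300.4283       1,502.1417
  5        95.00        70.8223       354.1117       2,124.6700
  6        95.00        66.7820       400.6921       2,804.8449
  7     2,095.00     1,388.7028     9,720.9197      77,767.3579
  Σ                  1,855.1157    11,273.6254      85,840.8079
P = 1,855.1157; D_Mac = 6.07705 yrs; D_mod = 5.73036 yrs; C = 41.14352.
Duration effect: -5.73036 × (-0.0205) = +0.117472
Convexity effect: 0.5 × 41.14352 × (-0.0205)² = +0.0086453
ΔP/P ≈ +0.117472 + 0.0086453 = +0.126118 = +12.6118%.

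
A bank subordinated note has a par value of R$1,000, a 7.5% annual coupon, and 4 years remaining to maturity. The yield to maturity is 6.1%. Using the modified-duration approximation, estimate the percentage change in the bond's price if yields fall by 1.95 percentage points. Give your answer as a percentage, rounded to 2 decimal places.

+6.64%

Periodic yield y = 0.061. Modified duration first:
  t   CF        PV=CF/(1+0.061)^t    t·PV
  1        75.00        70.6880        70.6880
  2        75.00        66.6240       133.2479
  3        75.00        62.7936       188.3807
  4     1,075.00       848.2950     3,393.1802
  Σ                  1,048.4006     3,785.4968
P = 1,048.4006; D_Mac = 3.61074 yrs; D_mod = 3.61074/(1+0.061) = 3.40314 yrs.
ΔP/P ≈ -D_mod · Δy = -3.40314 × (-0.0195) = +0.066361 = +6.6361%.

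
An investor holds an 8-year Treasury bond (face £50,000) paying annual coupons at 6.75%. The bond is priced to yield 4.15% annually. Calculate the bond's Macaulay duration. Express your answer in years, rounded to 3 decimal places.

6.571 years

Periodic yield y = 0.0415. Discount each cash flow and weight by its year:
  t   CF        PV=CF/(1+0.0415)^t    t·PV
  1     3,375.00     3,240.5185     3,240.5185
  2     3,375.00     3,111.3956     6,222.7911
  3     3,375.00     2,987.4177     8,962.2532
  4     3,375.00     2,868.3800    11,473.5199
  5     3,375.00     2,754.0854    13,770.4271
  6     3,375.00     2,644.3451    15,866.0706
  7     3,375.00     2,538.9775    17,772.8427
  8    53,375.00    38,553.4896   308,427.9169
  Σ                 58,698.6094   385,736.3400
Price P = Σ PV = 58,698.6094.
Macaulay duration = Σ(t·PV) / P = 385,736.3400 / 58,698.6094 = 6.57147 years.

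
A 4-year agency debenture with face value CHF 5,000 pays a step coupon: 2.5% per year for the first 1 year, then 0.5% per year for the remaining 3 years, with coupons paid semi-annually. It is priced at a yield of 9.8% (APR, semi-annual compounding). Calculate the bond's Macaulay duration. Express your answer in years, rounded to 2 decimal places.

3.87 years

Periodic yield y = 0.049. Discount each cash flow and weight by its period:
  t   CF        PV=CF/(1+0.049)^t    t·PV
  1        62.50        59.5806        59.5806
  2        62.50        56.7975       113.5950
  3        12.50        10.8289        32.4866
  4        12.50        10.3231        41.2922
  5        12.50         9.8408        49.2042
  6        12.50         9.3812        56.2870
  7        12.50         8.9430        62.6008
  8     5,012.50     3,418.6173    27,348.9380
  Σ                  3,584.3122    27,763.9844
Price P = Σ PV = 3,584.3122.
Macaulay duration = Σ(t·PV) / P = 27,763.9844 / 3,584.3122 = 7.74597 half-year periods.
In years: 7.74597 / 2 = 3.87299 years.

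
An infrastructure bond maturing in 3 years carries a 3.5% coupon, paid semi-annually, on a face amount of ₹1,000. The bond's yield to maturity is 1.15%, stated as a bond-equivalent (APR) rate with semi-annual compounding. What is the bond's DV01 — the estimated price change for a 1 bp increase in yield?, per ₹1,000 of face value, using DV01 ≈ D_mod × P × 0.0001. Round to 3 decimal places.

₹0.306

Periodic yield y = 0.00575.
  t   CF        PV=CF/(1+0.00575)^t    t·PV
  1        17.50        17.4000        17.4000
  2        17.50        17.3005        34.6009
  3        17.50        17.2016        51.6047
  4        17.50        17.1032        68.4129
  5        17.50        17.0054        85.0272
  6     1,017.50       983.0920     5,898.5521
  Σ                  1,069.1027     6,155.5978
P = 1,069.1027; D_Mac = 5.75772 half-year periods = 2.87886 yrs; D_mod = 2.86240 yrs.
DV01 ≈ 2.86240 × 1,069.1027 × 0.0001 = 0.306020.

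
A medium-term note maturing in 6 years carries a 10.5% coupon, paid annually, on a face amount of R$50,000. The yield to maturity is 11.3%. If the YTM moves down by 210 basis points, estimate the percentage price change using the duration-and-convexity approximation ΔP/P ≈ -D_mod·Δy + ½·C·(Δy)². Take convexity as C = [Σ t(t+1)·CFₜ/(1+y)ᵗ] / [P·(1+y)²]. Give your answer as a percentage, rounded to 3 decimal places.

With y = 0.113:
  t   CF        PV=CF/(1+0.113)^t    t·PV        t(t+1)·PV
  1     5,250.00     4,716.9811     4,716.9811       9,433.9623
  2     5,250.00     4,238.0783     8,476.1566      25,428.4697
  3     5,250.00     3,807.7972    11,423.3916      45,693.5664
  4     5,250.00     3,421.2014    13,684.8058      68,424.0288
  5     5,250.00     3,073.8557    15,369.2787      92,215.6722
  6    55,250.00    29,064.3956   174,386.3737   1,220,704.6158
  Σ                 48,322.3094   228,056.9875   1,461,900.3152
P = 48,322.3094; D_Mac = 4.71950 yrs; D_mod = 4.24034 yrs; C = 24.42192.
Duration effect: -4.24034 × (-0.021) = +0.089047
Convexity effect: 0.5 × 24.42192 × (-0.021)² = +0.0053850
ΔP/P ≈ +0.089047 + 0.0053850 = +0.094432 = +9.4432%.

+9.443%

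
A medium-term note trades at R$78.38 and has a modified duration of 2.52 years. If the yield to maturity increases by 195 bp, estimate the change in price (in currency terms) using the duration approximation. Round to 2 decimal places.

Duration approximation: ΔP/P ≈ -D_mod · Δy = -2.52 × (+0.0195) = -0.049140.
ΔP ≈ 78.38 × (-0.049140) = -3.8515932.

-R$3.85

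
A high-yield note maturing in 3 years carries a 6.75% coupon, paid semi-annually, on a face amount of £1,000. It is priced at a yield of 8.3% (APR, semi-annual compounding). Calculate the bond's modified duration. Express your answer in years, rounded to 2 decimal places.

Periodic yield y = 0.0415. First find Macaulay duration:
  t   CF        PV=CF/(1+0.0415)^t    t·PV
  1        33.75        32.4052        32.4052
  2        33.75        31.1140        62.2279
  3        33.75        29.8742        89.6225
  4        33.75        28.6838       114.7352
  5        33.75        27.5409       137.7043
  6     1,033.75       809.9531     4,859.7187
  Σ                    959.5711     5,296.4138
P = 959.5711; Macaulay duration = 5,296.4138 / 959.5711 = 5.51956 half-year periods = 2.75978 years.
Modified duration = D_Mac / (1 + y) = 2.75978 / 1.0415 = 2.64981 years.

2.65 years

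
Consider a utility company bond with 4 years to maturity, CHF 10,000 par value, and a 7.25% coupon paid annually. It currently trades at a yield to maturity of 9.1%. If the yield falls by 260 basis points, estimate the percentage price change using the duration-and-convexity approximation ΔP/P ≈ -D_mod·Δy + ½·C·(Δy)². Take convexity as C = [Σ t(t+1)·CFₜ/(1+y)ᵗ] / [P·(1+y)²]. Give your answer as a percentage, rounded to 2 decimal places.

With y = 0.091:
  t   CF        PV=CF/(1+0.091)^t    t·PV        t(t+1)·PV
  1       725.00       664.5280       664.5280       1,329.0559
  2       725.00       609.0999     1,218.1997       3,654.5992
  3       725.00       558.2950     1,674.8851       6,699.5403
  4    10,725.00     7,570.0422    30,280.1687     151,400.8433
  Σ                  9,401.9650    33,837.7814     163,084.0387
P = 9,401.9650; D_Mac = 3.59901 yrs; D_mod = 3.29882 yrs; C = 14.57281.
Duration effect: -3.29882 × (-0.026) = +0.085769
Convexity effect: 0.5 × 14.57281 × (-0.026)² = +0.0049256
ΔP/P ≈ +0.085769 + 0.0049256 = +0.090695 = +9.0695%.

+9.07%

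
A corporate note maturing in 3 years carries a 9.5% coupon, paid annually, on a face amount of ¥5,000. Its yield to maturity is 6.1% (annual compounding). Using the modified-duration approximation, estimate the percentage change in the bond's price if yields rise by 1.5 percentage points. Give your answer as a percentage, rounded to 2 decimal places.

Periodic yield y = 0.061. Modified duration first:
  t   CF        PV=CF/(1+0.061)^t    t·PV
  1       475.00       447.6909       447.6909
  2       475.00       421.9518       843.9036
  3     5,475.00     4,583.9299    13,751.7898
  Σ                  5,453.5726    15,043.3843
P = 5,453.5726; D_Mac = 2.75845 yrs; D_mod = 2.75845/(1+0.061) = 2.59985 yrs.
ΔP/P ≈ -D_mod · Δy = -2.59985 × (+0.015) = -0.038998 = -3.8998%.

-3.90%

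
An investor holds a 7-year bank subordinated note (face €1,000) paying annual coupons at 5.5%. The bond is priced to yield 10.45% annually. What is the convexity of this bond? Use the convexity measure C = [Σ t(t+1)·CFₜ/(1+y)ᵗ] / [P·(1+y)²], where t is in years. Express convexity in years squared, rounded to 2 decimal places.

With y = 0.1045:
  t   CF        PV=CF/(1+0.1045)^t    t·PV        t(t+1)·PV
  1        55.00        49.7963        49.7963          99.5926
  2        55.00        45.0849        90.1698         270.5095
  3        55.00        40.8193       122.4579         489.8316
  4        55.00        36.9573       147.8291         739.1453
  5        55.00        33.4606       167.3031       1,003.8188
  6        55.00        30.2948       181.7689       1,272.3824
  7     1,055.00       526.1292     3,682.9045      29,463.2360
  Σ                    762.5424     4,442.2296      33,338.5162
P = 762.5424.
Convexity = Σ t(t+1)·PV / [P·(1+y)²] = 33,338.5162 / (762.5424 × 1.219920) = 35.83858.

35.84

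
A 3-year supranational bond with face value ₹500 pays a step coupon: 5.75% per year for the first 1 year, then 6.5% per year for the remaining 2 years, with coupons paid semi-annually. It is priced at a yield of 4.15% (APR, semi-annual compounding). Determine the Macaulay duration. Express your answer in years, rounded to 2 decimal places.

Periodic yield y = 0.02075. Discount each cash flow and weight by its period:
  t   CF        PV=CF/(1+0.02075)^t    t·PV
  1       14.375        14.0828        14.0828
  2       14.375        13.7965        27.5930
  3       16.250        15.2790        45.8370
  4       16.250        14.9684        59.8737
  5       16.250        14.6641        73.3207
  6      516.250       456.3980     2,738.3880
  Σ                    529.1888     2,959.0952
Price P = Σ PV = 529.1888.
Macaulay duration = Σ(t·PV) / P = 2,959.0952 / 529.1888 = 5.59176 half-year periods.
In years: 5.59176 / 2 = 2.79588 years.

2.80 years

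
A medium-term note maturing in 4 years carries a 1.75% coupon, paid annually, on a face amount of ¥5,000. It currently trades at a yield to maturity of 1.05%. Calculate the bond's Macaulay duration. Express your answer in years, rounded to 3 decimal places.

3.900 years

Periodic yield y = 0.0105. Discount each cash flow and weight by its year:
  t   CF        PV=CF/(1+0.0105)^t    t·PV
  1        87.50        86.5908        86.5908
  2        87.50        85.6910       171.3821
  3        87.50        84.8006       254.4019
  4     5,087.50     4,879.3183    19,517.2732
  Σ                  5,136.4008    20,029.6480
Price P = Σ PV = 5,136.4008.
Macaulay duration = Σ(t·PV) / P = 20,029.6480 / 5,136.4008 = 3.89955 years.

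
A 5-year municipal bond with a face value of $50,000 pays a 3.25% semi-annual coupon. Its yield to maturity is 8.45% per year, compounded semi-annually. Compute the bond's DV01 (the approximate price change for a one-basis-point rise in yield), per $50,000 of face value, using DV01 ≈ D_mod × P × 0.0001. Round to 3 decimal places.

Periodic yield y = 0.04225.
  t   CF        PV=CF/(1+0.04225)^t    t·PV
  1       812.50       779.5634       779.5634
  2       812.50       747.9620     1,495.9241
  3       812.50       717.6417     2,152.9251
  4       812.50       688.5504     2,754.2017
  5       812.50       660.6385     3,303.1923
  6       812.50       633.8580     3,803.1477
  7       812.50       608.1631     4,257.1415
  8       812.50       583.5098     4,668.0782
  9       812.50       559.8559     5,038.7028
  10   50,812.50    33,593.2116   335,932.1156
  Σ                 39,572.9543   364,184.9924
P = 39,572.9543; D_Mac = 9.20288 half-year periods = 4.60144 yrs; D_mod = 4.41491 yrs.
DV01 ≈ 4.41491 × 39,572.9543 × 0.0001 = 17.471096.

$17.471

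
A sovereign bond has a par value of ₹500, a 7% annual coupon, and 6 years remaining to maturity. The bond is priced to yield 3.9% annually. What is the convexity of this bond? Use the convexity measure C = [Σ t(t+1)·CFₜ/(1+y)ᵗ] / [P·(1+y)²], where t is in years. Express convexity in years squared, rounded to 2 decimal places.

With y = 0.039:
  t   CF        PV=CF/(1+0.039)^t    t·PV        t(t+1)·PV
  1        35.00        33.6862        33.6862          67.3725
  2        35.00        32.4218        64.8436         194.5307
  3        35.00        31.2048        93.6144         374.4576
  4        35.00        30.0335       120.1340         600.6699
  5        35.00        28.9062       144.5308         867.1846
  6       535.00       425.2658     2,551.5950      17,861.1652
  Σ                    581.5183     3,008.4040      19,965.3805
P = 581.5183.
Convexity = Σ t(t+1)·PV / [P·(1+y)²] = 19,965.3805 / (581.5183 × 1.079521) = 31.80410.

31.80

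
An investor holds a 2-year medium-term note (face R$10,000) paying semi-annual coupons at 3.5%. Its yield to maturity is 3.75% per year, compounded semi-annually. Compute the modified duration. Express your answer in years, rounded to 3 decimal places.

Periodic yield y = 0.01875. First find Macaulay duration:
  t   CF        PV=CF/(1+0.01875)^t    t·PV
  1       175.00       171.7791       171.7791
  2       175.00       168.6176       337.2351
  3       175.00       165.5142       496.5425
  4    10,175.00     9,446.3478    37,785.3911
  Σ                  9,952.2587    38,790.9479
P = 9,952.2587; Macaulay duration = 38,790.9479 / 9,952.2587 = 3.89770 half-year periods = 1.94885 years.
Modified duration = D_Mac / (1 + y) = 1.94885 / 1.01875 = 1.91298 years.

1.913 years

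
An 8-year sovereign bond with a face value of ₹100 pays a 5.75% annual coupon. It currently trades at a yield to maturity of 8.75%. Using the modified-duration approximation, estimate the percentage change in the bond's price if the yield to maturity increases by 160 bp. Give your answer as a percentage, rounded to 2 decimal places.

Periodic yield y = 0.0875. Modified duration first:
  t   CF        PV=CF/(1+0.0875)^t    t·PV
  1         5.75         5.2874         5.2874
  2         5.75         4.8619         9.7239
  3         5.75         4.4707        13.4122
  4         5.75         4.1110        16.4441
  5         5.75         3.7803        18.9013
  6         5.75         3.4761        20.8566
  7         5.75         3.1964        22.3749
  8       105.75        54.0563       432.4503
  Σ                     83.2401       539.4507
P = 83.2401; D_Mac = 6.48066 yrs; D_mod = 6.48066/(1+0.0875) = 5.95922 yrs.
ΔP/P ≈ -D_mod · Δy = -5.95922 × (+0.016) = -0.095348 = -9.5348%.

-9.53%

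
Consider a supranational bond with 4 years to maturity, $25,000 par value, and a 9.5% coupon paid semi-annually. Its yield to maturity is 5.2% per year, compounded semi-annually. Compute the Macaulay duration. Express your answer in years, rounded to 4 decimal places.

3.4657 years

Periodic yield y = 0.026. Discount each cash flow and weight by its period:
  t   CF        PV=CF/(1+0.026)^t    t·PV
  1     1,187.50     1,157.4074     1,157.4074
  2     1,187.50     1,128.0774     2,256.1548
  3     1,187.50     1,099.4906     3,298.4719
  4     1,187.50     1,071.6283     4,286.5132
  5     1,187.50     1,044.4720     5,222.3601
  6     1,187.50     1,018.0039     6,108.0236
  7     1,187.50       992.2066     6,945.4459
  8    26,187.50    21,326.2823   170,610.2585
  Σ                 28,837.5686   199,884.6355
Price P = Σ PV = 28,837.5686.
Macaulay duration = Σ(t·PV) / P = 199,884.6355 / 28,837.5686 = 6.93140 half-year periods.
In years: 6.93140 / 2 = 3.46570 years.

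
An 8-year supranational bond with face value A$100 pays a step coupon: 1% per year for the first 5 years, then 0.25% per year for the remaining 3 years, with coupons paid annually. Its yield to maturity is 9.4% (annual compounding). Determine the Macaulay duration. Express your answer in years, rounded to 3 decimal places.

Periodic yield y = 0.094. Discount each cash flow and weight by its year:
  t   CF        PV=CF/(1+0.094)^t    t·PV
  1         1.00         0.9141         0.9141
  2         1.00         0.8355         1.6711
  3         1.00         0.7637         2.2912
  4         1.00         0.6981         2.7925
  5         1.00         0.6381         3.1907
  6         0.25         0.1458         0.8750
  7         0.25         0.1333         0.9331
  8       100.25        48.8591       390.8731
  Σ                     52.9879       403.5407
Price P = Σ PV = 52.9879.
Macaulay duration = Σ(t·PV) / P = 403.5407 / 52.9879 = 7.61572 years.

7.616 years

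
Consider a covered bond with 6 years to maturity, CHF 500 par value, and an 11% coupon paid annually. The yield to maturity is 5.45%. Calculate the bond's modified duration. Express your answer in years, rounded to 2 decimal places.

Periodic yield y = 0.0545. First find Macaulay duration:
  t   CF        PV=CF/(1+0.0545)^t    t·PV
  1        55.00        52.1574        52.1574
  2        55.00        49.4618        98.9235
  3        55.00        46.9054       140.7162
  4        55.00        44.4812       177.9247
  5        55.00        42.1823       210.9113
  6       555.00       403.6579     2,421.9475
  Σ                    638.8459     3,102.5807
P = 638.8459; Macaulay duration = 3,102.5807 / 638.8459 = 4.85654 years.
Modified duration = D_Mac / (1 + y) = 4.85654 / 1.0545 = 4.60554 years.

4.61 years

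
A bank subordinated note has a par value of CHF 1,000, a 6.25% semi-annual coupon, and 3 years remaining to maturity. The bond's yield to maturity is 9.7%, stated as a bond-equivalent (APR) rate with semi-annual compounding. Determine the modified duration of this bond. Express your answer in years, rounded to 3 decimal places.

2.641 years

Periodic yield y = 0.0485. First find Macaulay duration:
  t   CF        PV=CF/(1+0.0485)^t    t·PV
  1        31.25        29.8045        29.8045
  2        31.25        28.4258        56.8517
  3        31.25        27.1109        81.3328
  4        31.25        25.8569       103.4276
  5        31.25        24.6608       123.3042
  6     1,031.25       776.1637     4,656.9825
  Σ                    912.0227     5,051.7032
P = 912.0227; Macaulay duration = 5,051.7032 / 912.0227 = 5.53901 half-year periods = 2.76951 years.
Modified duration = D_Mac / (1 + y) = 2.76951 / 1.0485 = 2.64140 years.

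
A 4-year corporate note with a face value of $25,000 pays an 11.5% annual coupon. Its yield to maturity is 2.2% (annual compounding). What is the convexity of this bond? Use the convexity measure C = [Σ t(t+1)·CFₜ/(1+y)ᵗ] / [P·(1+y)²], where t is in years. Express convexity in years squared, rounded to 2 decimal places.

16.01

With y = 0.022:
  t   CF        PV=CF/(1+0.022)^t    t·PV        t(t+1)·PV
  1     2,875.00     2,813.1115     2,813.1115       5,626.2231
  2     2,875.00     2,752.5553     5,505.1107      16,515.3320
  3     2,875.00     2,693.3027     8,079.9080      32,319.6320
  4    27,875.00    25,551.1995   102,204.7980     511,023.9900
  Σ                 33,810.1690   118,602.9282     565,485.1771
P = 33,810.1690.
Convexity = Σ t(t+1)·PV / [P·(1+y)²] = 565,485.1771 / (33,810.1690 × 1.044484) = 16.01298.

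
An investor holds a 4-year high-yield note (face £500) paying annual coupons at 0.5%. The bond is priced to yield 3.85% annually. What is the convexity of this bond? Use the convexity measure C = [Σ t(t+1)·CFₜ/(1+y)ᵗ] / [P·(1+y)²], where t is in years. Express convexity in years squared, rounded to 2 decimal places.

With y = 0.0385:
  t   CF        PV=CF/(1+0.0385)^t    t·PV        t(t+1)·PV
  1         2.50         2.4073         2.4073           4.8146
  2         2.50         2.3181         4.6361          13.9084
  3         2.50         2.2321         6.6964          26.7856
  4       502.50       432.0262     1,728.1047       8,640.5236
  Σ                    438.9837     1,741.8446       8,686.0322
P = 438.9837.
Convexity = Σ t(t+1)·PV / [P·(1+y)²] = 8,686.0322 / (438.9837 × 1.078482) = 18.34679.

18.35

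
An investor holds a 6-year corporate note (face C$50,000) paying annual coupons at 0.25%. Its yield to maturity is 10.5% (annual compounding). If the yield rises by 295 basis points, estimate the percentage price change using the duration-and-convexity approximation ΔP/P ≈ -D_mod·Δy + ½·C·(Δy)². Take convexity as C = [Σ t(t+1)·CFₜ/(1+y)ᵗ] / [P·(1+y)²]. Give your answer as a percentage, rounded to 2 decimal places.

With y = 0.105:
  t   CF        PV=CF/(1+0.105)^t    t·PV        t(t+1)·PV
  1       125.00       113.1222       113.1222         226.2443
  2       125.00       102.3730       204.7460         614.2380
  3       125.00        92.6453       277.9358       1,111.7431
  4       125.00        83.8419       335.3674       1,676.8372
  5       125.00        75.8750       379.3749       2,276.2496
  6    50,125.00    27,534.7234   165,208.3402   1,156,458.3811
  Σ                 28,002.5806   166,518.8865   1,162,363.6933
P = 28,002.5806; D_Mac = 5.94656 yrs; D_mod = 5.38150 yrs; C = 33.99534.
Duration effect: -5.38150 × (+0.0295) = -0.158754
Convexity effect: 0.5 × 33.99534 × (0.0295)² = +0.0147922
ΔP/P ≈ -0.158754 + 0.0147922 = -0.143962 = -14.3962%.

-14.40%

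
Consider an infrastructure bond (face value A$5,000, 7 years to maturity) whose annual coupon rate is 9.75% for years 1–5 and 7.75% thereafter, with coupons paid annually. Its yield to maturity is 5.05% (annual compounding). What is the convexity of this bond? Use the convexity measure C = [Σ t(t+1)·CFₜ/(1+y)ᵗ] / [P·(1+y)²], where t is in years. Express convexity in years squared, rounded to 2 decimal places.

With y = 0.0505:
  t   CF        PV=CF/(1+0.0505)^t    t·PV        t(t+1)·PV
  1       487.50       464.0647       464.0647         928.1295
  2       487.50       441.7561       883.5121       2,650.5363
  3       487.50       420.5198     1,261.5594       5,046.2376
  4       487.50       400.3044     1,601.2177       8,006.0885
  5       487.50       381.0609     1,905.3043      11,431.8256
  6       387.50       288.3337     1,730.0020      12,110.0143
  7     5,387.50     3,816.0573    26,712.4010     213,699.2082
  Σ                  6,212.0968    34,558.0613     253,872.0400
P = 6,212.0968.
Convexity = Σ t(t+1)·PV / [P·(1+y)²] = 253,872.0400 / (6,212.0968 × 1.103550) = 37.03263.

37.03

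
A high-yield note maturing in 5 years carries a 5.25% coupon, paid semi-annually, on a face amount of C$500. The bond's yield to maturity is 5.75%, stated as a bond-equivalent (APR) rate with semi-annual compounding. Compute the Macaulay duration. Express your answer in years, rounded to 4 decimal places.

Periodic yield y = 0.02875. Discount each cash flow and weight by its period:
  t   CF        PV=CF/(1+0.02875)^t    t·PV
  1       13.125        12.7582        12.7582
  2       13.125        12.4017        24.8033
  3       13.125        12.0551        36.1652
  4       13.125        11.7182        46.8727
  5       13.125        11.3907        56.9535
  6       13.125        11.0724        66.4342
  7       13.125        10.7629        75.3405
  8       13.125        10.4621        83.6971
  9       13.125        10.1698        91.5278
  10     513.125       386.4779     3,864.7792
  Σ                    489.2689     4,359.3317
Price P = Σ PV = 489.2689.
Macaulay duration = Σ(t·PV) / P = 4,359.3317 / 489.2689 = 8.90989 half-year periods.
In years: 8.90989 / 2 = 4.45494 years.

4.4549 years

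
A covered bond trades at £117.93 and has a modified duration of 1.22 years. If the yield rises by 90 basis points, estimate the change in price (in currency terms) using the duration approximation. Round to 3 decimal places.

Duration approximation: ΔP/P ≈ -D_mod · Δy = -1.22 × (+0.009) = -0.010980.
ΔP ≈ 117.93 × (-0.010980) = -1.2948714.

-£1.295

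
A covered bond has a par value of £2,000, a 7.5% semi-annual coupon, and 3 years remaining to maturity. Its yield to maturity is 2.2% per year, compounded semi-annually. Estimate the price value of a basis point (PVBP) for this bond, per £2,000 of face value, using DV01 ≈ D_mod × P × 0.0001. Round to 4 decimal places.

Periodic yield y = 0.011.
  t   CF        PV=CF/(1+0.011)^t    t·PV
  1        75.00        74.1840        74.1840
  2        75.00        73.3768       146.7537
  3        75.00        72.5785       217.7354
  4        75.00        71.7888       287.1552
  5        75.00        71.0077       355.0385
  6     2,075.00     1,943.1717    11,659.0299
  Σ                  2,306.1074    12,739.8967
P = 2,306.1074; D_Mac = 5.52442 half-year periods = 2.76221 yrs; D_mod = 2.73215 yrs.
DV01 ≈ 2.73215 × 2,306.1074 × 0.0001 = 0.630064.

£0.6301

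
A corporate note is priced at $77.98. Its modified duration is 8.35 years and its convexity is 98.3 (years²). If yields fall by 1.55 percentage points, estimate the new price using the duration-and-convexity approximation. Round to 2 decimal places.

Duration effect: -D_mod·Δy = -8.35 × (-0.0155) = +0.129425
Convexity effect: ½·C·(Δy)² = 0.5 × 98.3 × (-0.0155)² = +0.0118082875
ΔP/P ≈ +0.129425 + 0.0118082875 = +0.1412332875
New price ≈ 77.98 × (1 + 0.1412332875) = 88.99337175925.

$88.99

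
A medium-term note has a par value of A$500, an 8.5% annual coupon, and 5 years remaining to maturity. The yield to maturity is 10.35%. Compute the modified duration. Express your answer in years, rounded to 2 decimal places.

3.85 years

Periodic yield y = 0.1035. First find Macaulay duration:
  t   CF        PV=CF/(1+0.1035)^t    t·PV
  1        42.50        38.5138        38.5138
  2        42.50        34.9015        69.8030
  3        42.50        31.6280        94.8840
  4        42.50        28.6615       114.6462
  5       542.50       331.5416     1,657.7081
  Σ                    465.2465     1,975.5552
P = 465.2465; Macaulay duration = 1,975.5552 / 465.2465 = 4.24625 years.
Modified duration = D_Mac / (1 + y) = 4.24625 / 1.1035 = 3.84799 years.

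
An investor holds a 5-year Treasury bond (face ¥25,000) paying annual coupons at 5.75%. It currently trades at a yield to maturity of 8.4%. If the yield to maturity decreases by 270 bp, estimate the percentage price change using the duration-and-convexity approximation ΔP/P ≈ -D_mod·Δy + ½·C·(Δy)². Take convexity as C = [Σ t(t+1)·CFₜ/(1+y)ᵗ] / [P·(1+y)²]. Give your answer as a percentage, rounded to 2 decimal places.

With y = 0.084:
  t   CF        PV=CF/(1+0.084)^t    t·PV        t(t+1)·PV
  1     1,437.50     1,326.1070     1,326.1070       2,652.2140
  2     1,437.50     1,223.3460     2,446.6919       7,340.0757
  3     1,437.50     1,128.5479     3,385.6438      13,542.5751
  4     1,437.50     1,041.0959     4,164.3835      20,821.9174
  5    26,437.50    17,663.3866    88,316.9328     529,901.5971
  Σ                 22,382.4833    99,639.7590     574,258.3793
P = 22,382.4833; D_Mac = 4.45168 yrs; D_mod = 4.10672 yrs; C = 21.83436.
Duration effect: -4.10672 × (-0.027) = +0.110881
Convexity effect: 0.5 × 21.83436 × (-0.027)² = +0.0079586
ΔP/P ≈ +0.110881 + 0.0079586 = +0.118840 = +11.8840%.

+11.88%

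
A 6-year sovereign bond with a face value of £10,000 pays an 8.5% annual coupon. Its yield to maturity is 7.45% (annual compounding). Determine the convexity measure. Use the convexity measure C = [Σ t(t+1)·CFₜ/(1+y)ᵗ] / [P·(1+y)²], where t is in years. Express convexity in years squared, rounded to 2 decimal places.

28.14

With y = 0.0745:
  t   CF        PV=CF/(1+0.0745)^t    t·PV        t(t+1)·PV
  1       850.00       791.0656       791.0656       1,582.1312
  2       850.00       736.2174     1,472.4348       4,417.3045
  3       850.00       685.1721     2,055.5163       8,222.0651
  4       850.00       637.6660     2,550.6639      12,753.3196
  5       850.00       593.4537     2,967.2684      17,803.6104
  6    10,850.00     7,050.0341    42,300.2048     296,101.4333
  Σ                 10,493.6089    52,137.1538     340,879.8641
P = 10,493.6089.
Convexity = Σ t(t+1)·PV / [P·(1+y)²] = 340,879.8641 / (10,493.6089 × 1.154550) = 28.13608.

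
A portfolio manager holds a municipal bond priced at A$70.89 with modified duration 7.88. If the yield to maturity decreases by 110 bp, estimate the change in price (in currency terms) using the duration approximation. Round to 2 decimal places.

Duration approximation: ΔP/P ≈ -D_mod · Δy = -7.88 × (-0.011) = +0.086680.
ΔP ≈ 70.89 × (+0.086680) = +6.1447452.

+A$6.14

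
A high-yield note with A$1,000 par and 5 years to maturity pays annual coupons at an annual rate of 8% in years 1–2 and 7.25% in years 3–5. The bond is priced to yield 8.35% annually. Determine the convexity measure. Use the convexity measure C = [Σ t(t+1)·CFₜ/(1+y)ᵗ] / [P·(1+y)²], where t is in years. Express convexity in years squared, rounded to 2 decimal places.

With y = 0.0835:
  t   CF        PV=CF/(1+0.0835)^t    t·PV        t(t+1)·PV
  1        80.00        73.8348        73.8348         147.6696
  2        80.00        68.1447       136.2894         408.8683
  3        72.50        56.9969       170.9907         683.9628
  4        72.50        52.6044       210.4177       1,052.0887
  5     1,072.50       718.2121     3,591.0605      21,546.3632
  Σ                    969.7930     4,182.5932      23,838.9526
P = 969.7930.
Convexity = Σ t(t+1)·PV / [P·(1+y)²] = 23,838.9526 / (969.7930 × 1.173972) = 20.93873.

20.94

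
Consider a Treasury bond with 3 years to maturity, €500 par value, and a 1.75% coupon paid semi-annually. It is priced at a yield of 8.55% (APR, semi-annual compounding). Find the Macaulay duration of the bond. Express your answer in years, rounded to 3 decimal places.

Periodic yield y = 0.04275. Discount each cash flow and weight by its period:
  t   CF        PV=CF/(1+0.04275)^t    t·PV
  1        4.375         4.1956         4.1956
  2        4.375         4.0236         8.0473
  3        4.375         3.8587        11.5760
  4        4.375         3.7005        14.8019
  5        4.375         3.5488        17.7438
  6      504.375       392.3488     2,354.0930
  Σ                    411.6760     2,410.4576
Price P = Σ PV = 411.6760.
Macaulay duration = Σ(t·PV) / P = 2,410.4576 / 411.6760 = 5.85523 half-year periods.
In years: 5.85523 / 2 = 2.92761 years.

2.928 years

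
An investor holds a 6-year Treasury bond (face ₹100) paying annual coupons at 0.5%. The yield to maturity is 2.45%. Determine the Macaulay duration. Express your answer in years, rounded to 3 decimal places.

5.921 years

Periodic yield y = 0.0245. Discount each cash flow and weight by its year:
  t   CF        PV=CF/(1+0.0245)^t    t·PV
  1         0.50         0.4880         0.4880
  2         0.50         0.4764         0.9527
  3         0.50         0.4650         1.3949
  4         0.50         0.4539         1.8154
  5         0.50         0.4430         2.2150
  6       100.50        86.9149       521.4895
  Σ                     89.2412       528.3557
Price P = Σ PV = 89.2412.
Macaulay duration = Σ(t·PV) / P = 528.3557 / 89.2412 = 5.92054 years.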